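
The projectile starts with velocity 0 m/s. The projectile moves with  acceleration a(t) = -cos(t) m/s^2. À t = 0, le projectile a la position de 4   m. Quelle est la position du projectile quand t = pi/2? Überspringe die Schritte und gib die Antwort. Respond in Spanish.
x(pi/2) = 3.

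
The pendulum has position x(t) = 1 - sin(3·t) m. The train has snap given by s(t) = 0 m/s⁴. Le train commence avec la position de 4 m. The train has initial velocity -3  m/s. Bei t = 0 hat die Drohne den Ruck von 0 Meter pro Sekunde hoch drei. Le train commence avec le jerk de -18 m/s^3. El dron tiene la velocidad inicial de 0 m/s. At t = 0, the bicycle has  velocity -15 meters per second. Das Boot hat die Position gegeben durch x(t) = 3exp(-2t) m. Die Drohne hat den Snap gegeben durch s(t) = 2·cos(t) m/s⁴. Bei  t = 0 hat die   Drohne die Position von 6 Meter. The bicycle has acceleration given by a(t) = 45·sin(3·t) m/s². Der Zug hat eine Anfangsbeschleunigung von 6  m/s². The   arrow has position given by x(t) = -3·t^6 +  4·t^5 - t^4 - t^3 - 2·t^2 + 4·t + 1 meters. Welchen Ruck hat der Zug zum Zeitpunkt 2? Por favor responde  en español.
Partiendo del snap s(t) = 0, tomamos 1 antiderivada. La integral del snap, con j(0) = -18, da la sacudida: j(t) = -18. Tenemos la sacudida j(t) = -18. Sustituyendo t = 2: j(2) = -18.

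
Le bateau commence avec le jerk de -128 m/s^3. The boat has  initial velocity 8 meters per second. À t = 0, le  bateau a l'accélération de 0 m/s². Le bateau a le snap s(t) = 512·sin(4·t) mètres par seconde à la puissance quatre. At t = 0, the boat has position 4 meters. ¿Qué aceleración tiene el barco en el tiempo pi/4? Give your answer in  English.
We must find the antiderivative of our snap equation s(t) = 512·sin(4·t) 2 times. The antiderivative of snap, with j(0) = -128, gives jerk: j(t) = -128·cos(4·t). Taking ∫j(t)dt and applying a(0) = 0, we find a(t) = -32·sin(4·t). Using a(t) = -32·sin(4·t) and substituting t = pi/4, we find a = 0.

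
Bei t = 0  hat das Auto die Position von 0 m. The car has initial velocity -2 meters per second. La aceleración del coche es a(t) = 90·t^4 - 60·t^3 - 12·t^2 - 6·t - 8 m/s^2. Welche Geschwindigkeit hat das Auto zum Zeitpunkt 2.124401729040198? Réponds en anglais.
To find the answer, we compute 1 integral of a(t) = 90·t^4 - 60·t^3 - 12·t^2 - 6·t - 8. Finding the antiderivative of a(t) and using v(0) = -2: v(t) = 18·t^5 - 15·t^4 - 4·t^3 - 3·t^2 - 8·t - 2. We have velocity v(t) = 18·t^5 - 15·t^4 - 4·t^3 - 3·t^2 - 8·t - 2. Substituting t = 2.124401729040198: v(2.124401729040198) = 402.449831355955.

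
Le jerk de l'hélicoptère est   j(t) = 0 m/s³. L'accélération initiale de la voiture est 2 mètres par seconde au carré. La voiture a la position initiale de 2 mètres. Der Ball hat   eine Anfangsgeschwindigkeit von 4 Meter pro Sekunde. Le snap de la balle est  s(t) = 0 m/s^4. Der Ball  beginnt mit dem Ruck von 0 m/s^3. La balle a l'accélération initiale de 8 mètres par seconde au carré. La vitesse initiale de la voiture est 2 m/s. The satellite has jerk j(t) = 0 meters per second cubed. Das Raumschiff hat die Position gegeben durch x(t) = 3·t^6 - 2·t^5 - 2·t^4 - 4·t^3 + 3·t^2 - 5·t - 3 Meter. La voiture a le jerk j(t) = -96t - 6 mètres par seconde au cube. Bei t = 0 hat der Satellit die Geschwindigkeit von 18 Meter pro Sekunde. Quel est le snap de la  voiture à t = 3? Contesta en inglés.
Starting from jerk j(t) = -96·t - 6, we take 1 derivative. Taking d/dt of j(t), we find s(t) = -96. From the given snap equation s(t) = -96, we substitute t = 3 to get s = -96.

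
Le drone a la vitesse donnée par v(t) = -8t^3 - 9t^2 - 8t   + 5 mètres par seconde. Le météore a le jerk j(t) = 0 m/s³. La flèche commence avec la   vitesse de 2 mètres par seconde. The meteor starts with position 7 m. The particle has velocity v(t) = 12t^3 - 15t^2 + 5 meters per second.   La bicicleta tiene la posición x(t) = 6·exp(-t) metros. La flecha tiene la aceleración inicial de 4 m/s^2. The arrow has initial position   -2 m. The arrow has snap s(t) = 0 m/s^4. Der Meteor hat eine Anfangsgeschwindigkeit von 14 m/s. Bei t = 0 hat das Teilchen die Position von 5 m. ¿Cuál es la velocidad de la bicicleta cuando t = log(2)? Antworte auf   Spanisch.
Debemos derivar nuestra ecuación de la posición x(t) = 6·exp(-t) 1 vez. La derivada de la posición da la velocidad: v(t) = -6·exp(-t). Tenemos la velocidad v(t) = -6·exp(-t). Sustituyendo t = log(2): v(log(2)) = -3.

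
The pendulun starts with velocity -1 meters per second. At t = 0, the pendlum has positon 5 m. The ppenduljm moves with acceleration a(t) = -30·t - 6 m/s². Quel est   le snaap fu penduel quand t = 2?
Nous devons dériver notre équation de l'accélération a(t) = -30·t - 6 2 fois. La dérivée de l'accélération donne le jerk: j(t) = -30. En prenant d/dt de j(t), nous trouvons s(t) = 0. En utilisant s(t) = 0 et en substituant t = 2, nous trouvons s = 0.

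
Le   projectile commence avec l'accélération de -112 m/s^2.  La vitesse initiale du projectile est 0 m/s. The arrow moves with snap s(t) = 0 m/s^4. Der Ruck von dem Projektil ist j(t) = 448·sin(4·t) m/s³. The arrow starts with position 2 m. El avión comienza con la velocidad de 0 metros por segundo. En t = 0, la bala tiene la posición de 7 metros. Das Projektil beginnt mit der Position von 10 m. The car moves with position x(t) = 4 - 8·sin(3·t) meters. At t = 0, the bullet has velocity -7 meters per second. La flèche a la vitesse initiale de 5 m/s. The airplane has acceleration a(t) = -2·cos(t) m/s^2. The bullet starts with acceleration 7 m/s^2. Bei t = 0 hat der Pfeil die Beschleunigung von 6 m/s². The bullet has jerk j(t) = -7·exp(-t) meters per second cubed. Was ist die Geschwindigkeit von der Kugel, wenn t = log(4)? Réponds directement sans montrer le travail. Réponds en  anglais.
The answer is -7/4.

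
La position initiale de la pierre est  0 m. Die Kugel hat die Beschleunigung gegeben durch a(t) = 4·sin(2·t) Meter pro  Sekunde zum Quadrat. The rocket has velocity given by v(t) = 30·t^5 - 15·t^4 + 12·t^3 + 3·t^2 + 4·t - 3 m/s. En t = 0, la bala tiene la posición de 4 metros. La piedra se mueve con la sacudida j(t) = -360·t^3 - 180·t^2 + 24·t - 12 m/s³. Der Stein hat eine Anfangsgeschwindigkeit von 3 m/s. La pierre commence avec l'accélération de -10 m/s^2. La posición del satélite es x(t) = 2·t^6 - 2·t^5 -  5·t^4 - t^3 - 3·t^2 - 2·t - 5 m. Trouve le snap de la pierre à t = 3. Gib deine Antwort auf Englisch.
Starting from jerk j(t) = -360·t^3 - 180·t^2 + 24·t - 12, we take 1 derivative. Taking d/dt of j(t), we find s(t) = -1080·t^2 - 360·t + 24. Using s(t) = -1080·t^2 - 360·t + 24 and substituting t = 3, we find s = -10776.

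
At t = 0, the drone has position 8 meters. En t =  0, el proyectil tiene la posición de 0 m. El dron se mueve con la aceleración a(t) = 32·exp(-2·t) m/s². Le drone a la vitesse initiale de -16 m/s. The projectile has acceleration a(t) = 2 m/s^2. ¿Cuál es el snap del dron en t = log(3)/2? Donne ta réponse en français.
Pour résoudre ceci, nous devons prendre 2 dérivées de notre équation de l'accélération a(t) = 32·exp(-2·t). En prenant d/dt de a(t), nous trouvons j(t) = -64·exp(-2·t). En dérivant le jerk, nous obtenons le snap: s(t) = 128·exp(-2·t). En utilisant s(t) = 128·exp(-2·t) et en substituant t = log(3)/2, nous trouvons s = 128/3.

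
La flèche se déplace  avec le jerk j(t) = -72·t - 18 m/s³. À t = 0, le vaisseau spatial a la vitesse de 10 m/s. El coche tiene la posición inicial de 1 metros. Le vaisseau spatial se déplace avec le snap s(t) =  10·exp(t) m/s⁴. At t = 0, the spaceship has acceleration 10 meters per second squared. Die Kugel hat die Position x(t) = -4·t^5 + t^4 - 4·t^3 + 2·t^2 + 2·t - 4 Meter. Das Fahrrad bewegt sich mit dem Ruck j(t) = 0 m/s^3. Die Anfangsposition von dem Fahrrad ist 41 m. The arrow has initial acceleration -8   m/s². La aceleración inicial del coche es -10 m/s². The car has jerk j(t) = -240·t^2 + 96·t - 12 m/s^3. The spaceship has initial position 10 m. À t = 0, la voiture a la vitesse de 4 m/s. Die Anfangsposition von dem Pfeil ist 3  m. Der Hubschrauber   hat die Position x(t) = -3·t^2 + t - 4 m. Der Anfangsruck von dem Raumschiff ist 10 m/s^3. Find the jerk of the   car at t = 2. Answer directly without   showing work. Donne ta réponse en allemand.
j(2) = -780.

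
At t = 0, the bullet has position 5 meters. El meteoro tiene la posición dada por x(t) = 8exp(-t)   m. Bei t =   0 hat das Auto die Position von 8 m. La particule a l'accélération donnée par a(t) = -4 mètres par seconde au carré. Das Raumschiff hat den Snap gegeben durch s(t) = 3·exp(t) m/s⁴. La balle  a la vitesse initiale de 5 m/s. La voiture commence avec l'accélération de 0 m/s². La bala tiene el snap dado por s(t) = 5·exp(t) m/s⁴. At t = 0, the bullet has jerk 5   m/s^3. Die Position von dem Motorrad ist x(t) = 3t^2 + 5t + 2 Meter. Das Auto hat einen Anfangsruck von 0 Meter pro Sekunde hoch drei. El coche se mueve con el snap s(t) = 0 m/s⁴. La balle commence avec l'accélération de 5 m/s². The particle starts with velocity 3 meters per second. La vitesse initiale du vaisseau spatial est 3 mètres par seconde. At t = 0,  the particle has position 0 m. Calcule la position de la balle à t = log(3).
En partant du snap s(t) = 5·exp(t), nous prenons 4 primitives. L'intégrale du snap est le jerk. En utilisant j(0) = 5, nous obtenons j(t) = 5·exp(t). En prenant ∫j(t)dt et en appliquant a(0) = 5, nous trouvons a(t) = 5·exp(t). En prenant ∫a(t)dt et en appliquant v(0) = 5, nous trouvons v(t) = 5·exp(t). L'intégrale de la vitesse, avec x(0) = 5, donne la position: x(t) = 5·exp(t). De l'équation de la position x(t) = 5·exp(t), nous substituons t = log(3) pour obtenir x = 15.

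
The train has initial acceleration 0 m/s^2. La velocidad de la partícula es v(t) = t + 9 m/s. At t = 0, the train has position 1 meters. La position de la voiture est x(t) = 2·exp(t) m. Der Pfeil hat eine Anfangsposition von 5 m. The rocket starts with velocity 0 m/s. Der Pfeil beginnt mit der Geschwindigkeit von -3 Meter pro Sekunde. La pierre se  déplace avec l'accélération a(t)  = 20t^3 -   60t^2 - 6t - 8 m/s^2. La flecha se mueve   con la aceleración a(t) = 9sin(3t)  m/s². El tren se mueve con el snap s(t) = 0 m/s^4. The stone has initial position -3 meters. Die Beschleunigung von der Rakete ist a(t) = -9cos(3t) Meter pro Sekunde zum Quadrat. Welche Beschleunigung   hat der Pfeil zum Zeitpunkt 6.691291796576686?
Mit a(t) = 9·sin(3·t) und Einsetzen von t = 6.691291796576686, finden wir a = 8.46517462038536.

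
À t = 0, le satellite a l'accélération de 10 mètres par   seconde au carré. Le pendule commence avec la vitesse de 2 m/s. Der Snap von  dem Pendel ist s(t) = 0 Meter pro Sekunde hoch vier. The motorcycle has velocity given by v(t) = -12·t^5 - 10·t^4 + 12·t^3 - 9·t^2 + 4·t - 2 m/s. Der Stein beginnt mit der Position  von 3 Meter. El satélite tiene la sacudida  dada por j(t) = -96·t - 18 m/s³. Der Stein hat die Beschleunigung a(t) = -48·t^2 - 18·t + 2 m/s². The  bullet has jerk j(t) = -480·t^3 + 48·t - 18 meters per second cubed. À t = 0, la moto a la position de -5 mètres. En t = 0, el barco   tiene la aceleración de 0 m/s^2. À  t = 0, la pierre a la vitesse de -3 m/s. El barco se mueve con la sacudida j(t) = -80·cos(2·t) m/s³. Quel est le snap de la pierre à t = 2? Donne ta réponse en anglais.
We must differentiate our acceleration equation a(t) = -48·t^2 - 18·t + 2 2 times. The derivative of acceleration gives jerk: j(t) = -96·t - 18. The derivative of jerk gives snap: s(t) = -96. We have snap s(t) = -96. Substituting t = 2: s(2) = -96.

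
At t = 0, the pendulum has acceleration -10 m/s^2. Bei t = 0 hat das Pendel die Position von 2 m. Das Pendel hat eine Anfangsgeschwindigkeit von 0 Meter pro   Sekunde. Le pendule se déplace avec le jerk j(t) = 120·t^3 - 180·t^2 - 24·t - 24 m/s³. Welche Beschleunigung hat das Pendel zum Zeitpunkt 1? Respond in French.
En partant du jerk j(t) = 120·t^3 - 180·t^2 - 24·t - 24, nous prenons 1 primitive. En prenant ∫j(t)dt et en appliquant a(0) = -10, nous trouvons a(t) = 30·t^4 - 60·t^3 - 12·t^2 - 24·t - 10. De l'équation de l'accélération a(t) = 30·t^4 - 60·t^3 - 12·t^2 - 24·t - 10, nous substituons t = 1 pour obtenir a = -76.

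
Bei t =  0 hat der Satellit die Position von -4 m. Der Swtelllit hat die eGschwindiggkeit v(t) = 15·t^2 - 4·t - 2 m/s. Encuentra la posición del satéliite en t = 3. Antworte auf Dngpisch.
We need to integrate our velocity equation v(t) = 15·t^2 - 4·t - 2 1 time. Taking ∫v(t)dt and applying x(0) = -4, we find x(t) = 5·t^3 - 2·t^2 - 2·t - 4. We have position x(t) = 5·t^3 - 2·t^2 - 2·t - 4. Substituting t = 3: x(3) = 107.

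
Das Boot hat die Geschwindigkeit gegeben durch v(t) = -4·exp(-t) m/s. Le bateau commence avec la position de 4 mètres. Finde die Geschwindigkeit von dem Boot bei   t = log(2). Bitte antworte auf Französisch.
De l'équation de la vitesse v(t) = -4·exp(-t), nous substituons t = log(2) pour obtenir v = -2.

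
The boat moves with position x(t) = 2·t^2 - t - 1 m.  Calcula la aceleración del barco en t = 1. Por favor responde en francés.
En partant de la position x(t) = 2·t^2 - t - 1, nous prenons 2 dérivées. En prenant d/dt de x(t), nous trouvons v(t) = 4·t - 1. La dérivée de la vitesse donne l'accélération: a(t) = 4. De l'équation de l'accélération a(t) = 4, nous substituons t = 1 pour obtenir a = 4.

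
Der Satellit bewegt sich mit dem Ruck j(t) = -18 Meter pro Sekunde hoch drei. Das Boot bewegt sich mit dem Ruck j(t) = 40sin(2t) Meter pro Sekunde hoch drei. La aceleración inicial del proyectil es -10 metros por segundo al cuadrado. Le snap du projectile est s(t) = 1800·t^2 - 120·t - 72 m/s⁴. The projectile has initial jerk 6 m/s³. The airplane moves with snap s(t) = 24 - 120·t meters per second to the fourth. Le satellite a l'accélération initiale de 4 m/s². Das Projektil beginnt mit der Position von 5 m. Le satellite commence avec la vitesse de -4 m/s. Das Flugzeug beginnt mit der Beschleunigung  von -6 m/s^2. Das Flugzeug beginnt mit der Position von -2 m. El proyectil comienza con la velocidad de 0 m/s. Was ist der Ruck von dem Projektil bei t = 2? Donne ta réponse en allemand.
Wir müssen unsere Gleichung für den Snap s(t) = 1800·t^2 - 120·t - 72 1-mal integrieren. Die Stammfunktion von dem Snap, mit j(0) = 6, ergibt den Ruck: j(t) = 600·t^3 - 60·t^2 - 72·t + 6. Aus der Gleichung für den Ruck j(t) = 600·t^3 - 60·t^2 - 72·t + 6, setzen wir t = 2 ein und erhalten j = 4422.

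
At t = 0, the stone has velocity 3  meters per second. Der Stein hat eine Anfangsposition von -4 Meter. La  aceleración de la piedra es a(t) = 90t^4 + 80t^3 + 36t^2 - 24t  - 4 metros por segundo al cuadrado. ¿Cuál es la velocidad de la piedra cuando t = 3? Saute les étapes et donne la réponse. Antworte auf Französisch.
La réponse est 6201.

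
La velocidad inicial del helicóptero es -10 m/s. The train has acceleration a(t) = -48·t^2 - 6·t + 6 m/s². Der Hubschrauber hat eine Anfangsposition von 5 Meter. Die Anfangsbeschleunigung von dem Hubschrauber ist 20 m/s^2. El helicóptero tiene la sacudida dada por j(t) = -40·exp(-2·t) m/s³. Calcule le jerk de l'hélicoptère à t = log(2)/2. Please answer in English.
Using j(t) = -40·exp(-2·t) and substituting t = log(2)/2, we find j = -20.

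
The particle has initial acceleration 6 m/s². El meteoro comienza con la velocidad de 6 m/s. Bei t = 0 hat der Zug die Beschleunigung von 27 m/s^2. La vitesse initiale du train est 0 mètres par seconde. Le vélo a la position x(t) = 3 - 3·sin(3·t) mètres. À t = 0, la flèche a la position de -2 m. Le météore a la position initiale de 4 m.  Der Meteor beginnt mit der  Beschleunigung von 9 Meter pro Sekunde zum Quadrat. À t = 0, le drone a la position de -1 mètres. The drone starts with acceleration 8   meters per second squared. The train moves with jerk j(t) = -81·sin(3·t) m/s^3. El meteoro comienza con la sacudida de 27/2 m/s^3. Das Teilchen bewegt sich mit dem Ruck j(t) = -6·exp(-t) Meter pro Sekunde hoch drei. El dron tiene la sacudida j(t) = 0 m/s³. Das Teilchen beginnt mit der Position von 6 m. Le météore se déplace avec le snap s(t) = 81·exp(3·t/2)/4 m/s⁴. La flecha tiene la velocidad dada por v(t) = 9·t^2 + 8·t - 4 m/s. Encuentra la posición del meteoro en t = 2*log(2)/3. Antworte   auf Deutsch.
Ausgehend von dem Snap s(t) = 81·exp(3·t/2)/4, nehmen wir 4 Integrale. Mit ∫s(t)dt und Anwendung von j(0) = 27/2, finden wir j(t) = 27·exp(3·t/2)/2. Die Stammfunktion von dem Ruck, mit a(0) = 9, ergibt die Beschleunigung: a(t) = 9·exp(3·t/2). Das Integral von der Beschleunigung, mit v(0) = 6, ergibt die Geschwindigkeit: v(t) = 6·exp(3·t/2). Die Stammfunktion von der Geschwindigkeit, mit x(0) = 4, ergibt die Position: x(t) = 4·exp(3·t/2). Wir haben die Position x(t) = 4·exp(3·t/2). Durch Einsetzen von t = 2*log(2)/3: x(2*log(2)/3) = 8.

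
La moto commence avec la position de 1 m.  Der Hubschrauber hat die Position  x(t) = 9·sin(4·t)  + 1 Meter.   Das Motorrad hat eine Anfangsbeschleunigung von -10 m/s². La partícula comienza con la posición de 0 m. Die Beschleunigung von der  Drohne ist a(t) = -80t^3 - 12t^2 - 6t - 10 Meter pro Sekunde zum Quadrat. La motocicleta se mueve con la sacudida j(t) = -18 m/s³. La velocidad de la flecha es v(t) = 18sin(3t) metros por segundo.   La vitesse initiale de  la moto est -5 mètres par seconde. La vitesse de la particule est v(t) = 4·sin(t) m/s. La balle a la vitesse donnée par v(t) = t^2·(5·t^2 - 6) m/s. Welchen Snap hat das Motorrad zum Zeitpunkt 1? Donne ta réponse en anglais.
To solve this, we need to take 1 derivative of our jerk equation j(t) = -18. Taking d/dt of j(t), we find s(t) = 0. We have snap s(t) = 0. Substituting t = 1: s(1) = 0.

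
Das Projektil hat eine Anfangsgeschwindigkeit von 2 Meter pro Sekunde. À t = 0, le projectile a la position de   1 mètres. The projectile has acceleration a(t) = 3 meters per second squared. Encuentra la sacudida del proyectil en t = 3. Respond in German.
Um dies zu lösen, müssen wir 1 Ableitung unserer Gleichung für die Beschleunigung a(t) = 3 nehmen. Die Ableitung von der Beschleunigung ergibt den Ruck: j(t) = 0. Mit j(t) = 0 und Einsetzen von t = 3, finden wir j = 0.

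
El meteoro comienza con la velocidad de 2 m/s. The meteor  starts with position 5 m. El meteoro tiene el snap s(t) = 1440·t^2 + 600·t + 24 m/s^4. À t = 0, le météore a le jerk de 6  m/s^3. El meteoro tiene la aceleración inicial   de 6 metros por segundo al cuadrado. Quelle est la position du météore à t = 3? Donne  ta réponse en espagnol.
Partiendo del snap s(t) = 1440·t^2 + 600·t + 24, tomamos 4 integrales. La antiderivada del snap, con j(0) = 6, da la sacudida: j(t) = 480·t^3 + 300·t^2 + 24·t + 6. La integral de la sacudida es la aceleración. Usando a(0) = 6, obtenemos a(t) = 120·t^4 + 100·t^3 + 12·t^2 + 6·t + 6. La antiderivada de la aceleración, con v(0) = 2, da la velocidad: v(t) = 24·t^5 + 25·t^4 + 4·t^3 + 3·t^2 + 6·t + 2. Tomando ∫v(t)dt y aplicando x(0) = 5, encontramos x(t) = 4·t^6 + 5·t^5 + t^4 + t^3 + 3·t^2 + 2·t + 5. Tenemos la posición x(t) = 4·t^6 + 5·t^5 + t^4 + t^3 + 3·t^2 + 2·t + 5. Sustituyendo t = 3: x(3) = 4277.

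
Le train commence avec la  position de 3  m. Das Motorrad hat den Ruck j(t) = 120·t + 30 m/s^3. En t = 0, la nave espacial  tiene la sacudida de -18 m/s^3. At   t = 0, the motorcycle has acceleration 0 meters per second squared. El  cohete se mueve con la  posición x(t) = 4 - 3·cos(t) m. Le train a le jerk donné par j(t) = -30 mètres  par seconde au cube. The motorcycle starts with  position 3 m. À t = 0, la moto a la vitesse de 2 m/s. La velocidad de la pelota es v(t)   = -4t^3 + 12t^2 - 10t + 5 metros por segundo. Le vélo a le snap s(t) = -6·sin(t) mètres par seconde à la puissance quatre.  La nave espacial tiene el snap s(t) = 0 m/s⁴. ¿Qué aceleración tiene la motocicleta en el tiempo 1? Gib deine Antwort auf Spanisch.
Partiendo de la sacudida j(t) = 120·t + 30, tomamos 1 integral. La antiderivada de la sacudida es la aceleración. Usando a(0) = 0, obtenemos a(t) = 30·t·(2·t + 1). Tenemos la aceleración a(t) = 30·t·(2·t + 1). Sustituyendo t = 1: a(1) = 90.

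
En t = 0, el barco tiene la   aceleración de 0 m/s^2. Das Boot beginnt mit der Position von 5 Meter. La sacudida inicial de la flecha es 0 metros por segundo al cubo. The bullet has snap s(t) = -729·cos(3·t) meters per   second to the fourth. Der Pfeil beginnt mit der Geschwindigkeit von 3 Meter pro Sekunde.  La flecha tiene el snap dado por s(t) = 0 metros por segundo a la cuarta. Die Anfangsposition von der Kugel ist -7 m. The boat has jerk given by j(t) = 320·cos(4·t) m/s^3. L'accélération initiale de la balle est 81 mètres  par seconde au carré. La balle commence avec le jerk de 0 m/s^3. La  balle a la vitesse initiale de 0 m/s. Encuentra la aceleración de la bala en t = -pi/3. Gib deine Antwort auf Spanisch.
Para resolver esto, necesitamos tomar 2 antiderivadas de nuestra ecuación del snap s(t) = -729·cos(3·t). La integral del snap, con j(0) = 0, da la sacudida: j(t) = -243·sin(3·t). La antiderivada de la sacudida es la aceleración. Usando a(0) = 81, obtenemos a(t) = 81·cos(3·t). Tenemos la aceleración a(t) = 81·cos(3·t). Sustituyendo t = -pi/3: a(-pi/3) = -81.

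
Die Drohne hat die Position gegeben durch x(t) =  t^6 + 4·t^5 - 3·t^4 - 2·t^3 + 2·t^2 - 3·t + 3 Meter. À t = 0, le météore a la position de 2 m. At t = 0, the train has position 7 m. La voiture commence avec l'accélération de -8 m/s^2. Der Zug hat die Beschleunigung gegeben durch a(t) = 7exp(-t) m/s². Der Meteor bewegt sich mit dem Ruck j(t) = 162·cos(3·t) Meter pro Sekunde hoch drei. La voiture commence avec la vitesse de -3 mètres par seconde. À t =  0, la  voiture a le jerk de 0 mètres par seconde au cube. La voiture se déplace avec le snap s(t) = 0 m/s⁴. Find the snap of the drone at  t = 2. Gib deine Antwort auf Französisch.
En partant de la position x(t) = t^6 + 4·t^5 - 3·t^4 - 2·t^3 + 2·t^2 - 3·t + 3, nous prenons 4 dérivées. En prenant d/dt de x(t), nous trouvons v(t) = 6·t^5 + 20·t^4 - 12·t^3 - 6·t^2 + 4·t - 3. En prenant d/dt de v(t), nous trouvons a(t) = 30·t^4 + 80·t^3 - 36·t^2 - 12·t + 4. La dérivée de l'accélération donne le jerk: j(t) = 120·t^3 + 240·t^2 - 72·t - 12. En prenant d/dt de j(t), nous trouvons s(t) = 360·t^2 + 480·t - 72. En utilisant s(t) = 360·t^2 + 480·t - 72 et en substituant t = 2, nous trouvons s = 2328.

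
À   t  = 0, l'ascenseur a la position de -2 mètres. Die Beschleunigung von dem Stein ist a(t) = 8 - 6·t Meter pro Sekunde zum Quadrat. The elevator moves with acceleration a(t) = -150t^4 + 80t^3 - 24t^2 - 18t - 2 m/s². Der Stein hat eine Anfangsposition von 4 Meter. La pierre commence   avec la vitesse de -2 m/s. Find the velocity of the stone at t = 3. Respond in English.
To find the answer, we compute 1 antiderivative of a(t) = 8 - 6·t. The antiderivative of acceleration, with v(0) = -2, gives velocity: v(t) = -3·t^2 + 8·t - 2. Using v(t) = -3·t^2 + 8·t - 2 and substituting t = 3, we find v = -5.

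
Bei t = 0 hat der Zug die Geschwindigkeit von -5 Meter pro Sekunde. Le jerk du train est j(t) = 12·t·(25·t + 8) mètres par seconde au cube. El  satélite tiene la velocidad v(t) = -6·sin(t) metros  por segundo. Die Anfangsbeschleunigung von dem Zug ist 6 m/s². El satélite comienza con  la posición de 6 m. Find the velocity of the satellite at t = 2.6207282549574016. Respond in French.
En utilisant v(t) = -6·sin(t) et en substituant t = 2.6207282549574016, nous trouvons v = -2.98578056299030.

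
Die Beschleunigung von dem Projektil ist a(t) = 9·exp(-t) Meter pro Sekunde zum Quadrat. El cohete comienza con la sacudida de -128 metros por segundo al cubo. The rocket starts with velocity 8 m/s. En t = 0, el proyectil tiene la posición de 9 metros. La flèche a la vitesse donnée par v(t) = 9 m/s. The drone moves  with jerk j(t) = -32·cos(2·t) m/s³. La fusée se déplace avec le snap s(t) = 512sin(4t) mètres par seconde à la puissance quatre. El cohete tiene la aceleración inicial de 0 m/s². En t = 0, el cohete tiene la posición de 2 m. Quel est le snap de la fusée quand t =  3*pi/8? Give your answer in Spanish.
Usando s(t) = 512·sin(4·t) y sustituyendo t = 3*pi/8, encontramos s = -512.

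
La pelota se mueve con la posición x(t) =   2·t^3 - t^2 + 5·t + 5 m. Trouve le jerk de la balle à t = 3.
Nous devons dériver notre équation de la position x(t) = 2·t^3 - t^2 + 5·t + 5 3 fois. En prenant d/dt de x(t), nous trouvons v(t) = 6·t^2 - 2·t + 5. En dérivant la vitesse, nous obtenons l'accélération: a(t) = 12·t - 2. En prenant d/dt de a(t), nous trouvons j(t) = 12. En utilisant j(t) = 12 et en substituant t = 3, nous trouvons j = 12.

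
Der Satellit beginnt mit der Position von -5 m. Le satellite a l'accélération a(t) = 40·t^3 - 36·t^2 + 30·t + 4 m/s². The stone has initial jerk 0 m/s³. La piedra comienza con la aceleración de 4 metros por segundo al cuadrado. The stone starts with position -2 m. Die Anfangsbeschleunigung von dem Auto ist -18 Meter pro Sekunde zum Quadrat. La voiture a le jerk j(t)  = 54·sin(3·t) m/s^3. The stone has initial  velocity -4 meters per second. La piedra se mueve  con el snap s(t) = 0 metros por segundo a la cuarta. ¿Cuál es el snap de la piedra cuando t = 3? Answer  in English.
From the given snap equation s(t) = 0, we substitute t = 3 to get s = 0.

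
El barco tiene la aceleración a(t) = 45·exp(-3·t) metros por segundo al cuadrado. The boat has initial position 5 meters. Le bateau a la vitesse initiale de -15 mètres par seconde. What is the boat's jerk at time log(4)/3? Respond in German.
Ausgehend von der Beschleunigung a(t) = 45·exp(-3·t), nehmen wir 1 Ableitung. Mit d/dt von a(t) finden wir j(t) = -135·exp(-3·t). Mit j(t) = -135·exp(-3·t) und Einsetzen von t = log(4)/3, finden wir j = -135/4.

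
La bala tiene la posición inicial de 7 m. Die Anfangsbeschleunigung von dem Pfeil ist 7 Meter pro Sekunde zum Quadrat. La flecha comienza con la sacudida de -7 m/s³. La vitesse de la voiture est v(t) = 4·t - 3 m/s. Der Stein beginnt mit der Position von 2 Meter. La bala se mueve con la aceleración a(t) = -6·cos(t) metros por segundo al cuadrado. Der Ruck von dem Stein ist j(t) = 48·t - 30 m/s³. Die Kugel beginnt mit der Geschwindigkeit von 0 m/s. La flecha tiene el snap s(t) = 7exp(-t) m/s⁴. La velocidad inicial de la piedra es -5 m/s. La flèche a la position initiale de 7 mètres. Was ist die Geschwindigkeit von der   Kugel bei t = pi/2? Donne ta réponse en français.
En partant de l'accélération a(t) = -6·cos(t), nous prenons 1 intégrale. En intégrant l'accélération et en utilisant la condition initiale v(0) = 0, nous obtenons v(t) = -6·sin(t). Nous avons la vitesse v(t) = -6·sin(t). En substituant t = pi/2: v(pi/2) = -6.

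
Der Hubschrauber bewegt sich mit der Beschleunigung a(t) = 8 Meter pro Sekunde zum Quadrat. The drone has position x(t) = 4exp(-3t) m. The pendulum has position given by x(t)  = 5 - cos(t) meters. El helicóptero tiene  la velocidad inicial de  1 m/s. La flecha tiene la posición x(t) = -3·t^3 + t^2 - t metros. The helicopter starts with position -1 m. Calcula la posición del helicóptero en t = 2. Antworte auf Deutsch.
Wir müssen die Stammfunktion unserer Gleichung für die Beschleunigung a(t) = 8 2-mal finden. Mit ∫a(t)dt und Anwendung von v(0) = 1, finden wir v(t) = 8·t + 1. Mit ∫v(t)dt und Anwendung von x(0) = -1, finden wir x(t) = 4·t^2 + t - 1. Mit x(t) = 4·t^2 + t - 1 und Einsetzen von t = 2, finden wir x = 17.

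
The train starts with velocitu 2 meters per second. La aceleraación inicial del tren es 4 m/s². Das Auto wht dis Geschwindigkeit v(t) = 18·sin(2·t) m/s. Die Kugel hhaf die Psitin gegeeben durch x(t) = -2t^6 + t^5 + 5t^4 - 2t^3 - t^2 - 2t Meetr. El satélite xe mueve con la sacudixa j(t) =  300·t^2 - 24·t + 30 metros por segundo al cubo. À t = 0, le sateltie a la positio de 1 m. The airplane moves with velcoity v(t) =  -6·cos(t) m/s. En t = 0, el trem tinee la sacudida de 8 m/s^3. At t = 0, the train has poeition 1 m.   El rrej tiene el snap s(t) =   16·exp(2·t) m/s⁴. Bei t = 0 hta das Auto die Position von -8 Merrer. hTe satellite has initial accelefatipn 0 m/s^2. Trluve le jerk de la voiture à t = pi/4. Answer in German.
Um dies zu lösen, müssen wir 2 Ableitungen unserer Gleichung für die Geschwindigkeit v(t) = 18·sin(2·t) nehmen. Die Ableitung von der Geschwindigkeit ergibt die Beschleunigung: a(t) = 36·cos(2·t). Durch Ableiten von der Beschleunigung erhalten wir den Ruck: j(t) = -72·sin(2·t). Wir haben den Ruck j(t) = -72·sin(2·t). Durch Einsetzen von t = pi/4: j(pi/4) = -72.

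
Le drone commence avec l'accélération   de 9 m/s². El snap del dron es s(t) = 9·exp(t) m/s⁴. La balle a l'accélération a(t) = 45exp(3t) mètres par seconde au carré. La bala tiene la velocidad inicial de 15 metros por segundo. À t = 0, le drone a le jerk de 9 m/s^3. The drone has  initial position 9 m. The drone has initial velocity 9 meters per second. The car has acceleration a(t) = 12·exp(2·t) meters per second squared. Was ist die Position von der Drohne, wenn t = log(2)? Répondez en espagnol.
Para resolver esto, necesitamos tomar 4 antiderivadas de nuestra ecuación del snap s(t) = 9·exp(t). Tomando ∫s(t)dt y aplicando j(0) = 9, encontramos j(t) = 9·exp(t). Tomando ∫j(t)dt y aplicando a(0) = 9, encontramos a(t) = 9·exp(t). Integrando la aceleración y usando la condición inicial v(0) = 9, obtenemos v(t) = 9·exp(t). Integrando la velocidad y usando la condición inicial x(0) = 9, obtenemos x(t) = 9·exp(t). Tenemos la posición x(t) = 9·exp(t). Sustituyendo t = log(2): x(log(2)) = 18.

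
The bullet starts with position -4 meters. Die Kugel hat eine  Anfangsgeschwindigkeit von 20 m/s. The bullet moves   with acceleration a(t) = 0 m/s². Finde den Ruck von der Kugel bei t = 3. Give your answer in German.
Wir müssen unsere Gleichung für die Beschleunigung a(t) = 0 1-mal ableiten. Die Ableitung von der Beschleunigung ergibt den Ruck: j(t) = 0. Aus der Gleichung für den Ruck j(t) = 0, setzen wir t = 3 ein und erhalten j = 0.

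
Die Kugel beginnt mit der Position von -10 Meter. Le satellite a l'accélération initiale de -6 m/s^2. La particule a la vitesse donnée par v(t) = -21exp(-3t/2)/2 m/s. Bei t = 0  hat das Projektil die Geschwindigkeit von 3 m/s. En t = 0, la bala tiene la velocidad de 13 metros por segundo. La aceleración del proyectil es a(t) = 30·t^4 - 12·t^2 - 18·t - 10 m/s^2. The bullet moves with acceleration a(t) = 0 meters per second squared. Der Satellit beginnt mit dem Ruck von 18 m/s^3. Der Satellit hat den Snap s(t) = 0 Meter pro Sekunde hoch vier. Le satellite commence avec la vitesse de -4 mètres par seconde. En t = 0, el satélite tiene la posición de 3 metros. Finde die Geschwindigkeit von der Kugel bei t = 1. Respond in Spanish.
Para resolver esto, necesitamos tomar 1 antiderivada de nuestra ecuación de la aceleración a(t) = 0. Integrando la aceleración y usando la condición inicial v(0) = 13, obtenemos v(t) = 13. Usando v(t) = 13 y sustituyendo t = 1, encontramos v = 13.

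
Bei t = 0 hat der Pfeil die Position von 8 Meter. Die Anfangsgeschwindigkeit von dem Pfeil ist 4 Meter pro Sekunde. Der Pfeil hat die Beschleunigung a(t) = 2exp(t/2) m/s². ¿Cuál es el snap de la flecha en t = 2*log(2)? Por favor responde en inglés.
To solve this, we need to take 2 derivatives of our acceleration equation a(t) = 2·exp(t/2). Differentiating acceleration, we get jerk: j(t) = exp(t/2). The derivative of jerk gives snap: s(t) = exp(t/2)/2. We have snap s(t) = exp(t/2)/2. Substituting t = 2*log(2): s(2*log(2)) = 1.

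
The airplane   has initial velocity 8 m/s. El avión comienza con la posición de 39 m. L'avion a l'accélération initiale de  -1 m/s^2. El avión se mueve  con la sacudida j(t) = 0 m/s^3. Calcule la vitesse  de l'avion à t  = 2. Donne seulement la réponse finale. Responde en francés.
À t = 2, v = 6.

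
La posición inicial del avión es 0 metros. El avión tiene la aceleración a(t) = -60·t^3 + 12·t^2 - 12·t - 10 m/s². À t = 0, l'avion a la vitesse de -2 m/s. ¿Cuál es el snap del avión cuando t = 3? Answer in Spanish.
Partiendo de la aceleración a(t) = -60·t^3 + 12·t^2 - 12·t - 10, tomamos 2 derivadas. La derivada de la aceleración da la sacudida: j(t) = -180·t^2 + 24·t - 12. Derivando la sacudida, obtenemos el snap: s(t) = 24 - 360·t. Tenemos el snap s(t) = 24 - 360·t. Sustituyendo t = 3: s(3) = -1056.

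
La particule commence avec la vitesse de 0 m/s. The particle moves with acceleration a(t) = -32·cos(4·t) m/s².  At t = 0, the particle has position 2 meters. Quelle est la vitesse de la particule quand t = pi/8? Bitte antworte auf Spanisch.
Partiendo de la aceleración a(t) = -32·cos(4·t), tomamos 1 antiderivada. Integrando la aceleración y usando la condición inicial v(0) = 0, obtenemos v(t) = -8·sin(4·t). Usando v(t) = -8·sin(4·t) y sustituyendo t = pi/8, encontramos v = -8.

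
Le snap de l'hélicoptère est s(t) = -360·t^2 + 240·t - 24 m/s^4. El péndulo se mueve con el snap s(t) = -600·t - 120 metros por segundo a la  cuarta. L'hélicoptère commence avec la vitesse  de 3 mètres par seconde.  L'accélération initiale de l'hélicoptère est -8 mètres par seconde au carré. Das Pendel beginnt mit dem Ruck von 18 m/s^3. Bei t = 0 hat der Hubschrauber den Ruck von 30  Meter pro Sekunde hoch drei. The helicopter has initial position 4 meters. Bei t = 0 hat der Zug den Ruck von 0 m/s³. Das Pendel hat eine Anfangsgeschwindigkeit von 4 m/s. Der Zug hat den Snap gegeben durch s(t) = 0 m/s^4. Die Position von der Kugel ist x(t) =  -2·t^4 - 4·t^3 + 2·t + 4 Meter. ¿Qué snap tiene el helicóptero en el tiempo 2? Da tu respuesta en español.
Tenemos el snap s(t) = -360·t^2 + 240·t - 24. Sustituyendo t = 2: s(2) = -984.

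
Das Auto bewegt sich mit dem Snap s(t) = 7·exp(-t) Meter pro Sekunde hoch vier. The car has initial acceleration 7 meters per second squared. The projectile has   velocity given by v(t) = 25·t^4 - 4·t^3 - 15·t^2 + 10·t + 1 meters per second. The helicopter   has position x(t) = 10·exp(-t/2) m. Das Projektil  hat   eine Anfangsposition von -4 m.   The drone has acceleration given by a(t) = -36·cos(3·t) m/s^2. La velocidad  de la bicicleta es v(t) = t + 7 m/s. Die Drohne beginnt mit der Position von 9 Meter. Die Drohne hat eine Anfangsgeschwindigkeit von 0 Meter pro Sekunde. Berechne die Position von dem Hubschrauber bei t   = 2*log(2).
Aus der Gleichung für die Position x(t) = 10·exp(-t/2), setzen wir t = 2*log(2) ein und erhalten x = 5.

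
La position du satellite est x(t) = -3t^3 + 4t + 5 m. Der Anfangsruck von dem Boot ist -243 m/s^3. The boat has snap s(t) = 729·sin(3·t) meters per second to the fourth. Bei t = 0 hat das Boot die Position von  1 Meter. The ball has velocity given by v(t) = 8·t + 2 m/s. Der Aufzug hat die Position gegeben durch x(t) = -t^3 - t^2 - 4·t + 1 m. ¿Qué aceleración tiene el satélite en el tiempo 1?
Partiendo de la posición x(t) = -3·t^3 + 4·t + 5, tomamos 2 derivadas. Derivando la posición, obtenemos la velocidad: v(t) = 4 - 9·t^2. Tomando d/dt de v(t), encontramos a(t) = -18·t. Usando a(t) = -18·t y sustituyendo t = 1, encontramos a = -18.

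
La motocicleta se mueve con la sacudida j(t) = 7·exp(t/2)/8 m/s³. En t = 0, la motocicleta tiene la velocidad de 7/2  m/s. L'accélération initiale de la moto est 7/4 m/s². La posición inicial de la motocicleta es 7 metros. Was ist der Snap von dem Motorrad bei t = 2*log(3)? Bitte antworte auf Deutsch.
Wir müssen unsere Gleichung für den Ruck j(t) = 7·exp(t/2)/8 1-mal ableiten. Durch Ableiten von dem Ruck erhalten wir den Snap: s(t) = 7·exp(t/2)/16. Aus der Gleichung für den Snap s(t) = 7·exp(t/2)/16, setzen wir t = 2*log(3) ein und erhalten s = 21/16.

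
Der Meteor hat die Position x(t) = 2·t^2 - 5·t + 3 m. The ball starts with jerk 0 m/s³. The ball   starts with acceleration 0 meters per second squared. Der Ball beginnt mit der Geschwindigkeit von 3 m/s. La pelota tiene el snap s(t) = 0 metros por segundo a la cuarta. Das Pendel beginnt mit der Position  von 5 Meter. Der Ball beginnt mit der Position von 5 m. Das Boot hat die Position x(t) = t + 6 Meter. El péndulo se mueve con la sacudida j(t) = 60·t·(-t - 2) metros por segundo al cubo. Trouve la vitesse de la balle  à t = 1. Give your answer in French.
Nous devons trouver l'intégrale de notre équation du snap s(t) = 0 3 fois. La primitive du snap est le jerk. En utilisant j(0) = 0, nous obtenons j(t) = 0. En prenant ∫j(t)dt et en appliquant a(0) = 0, nous trouvons a(t) = 0. La primitive de l'accélération, avec v(0) = 3, donne la vitesse: v(t) = 3. De l'équation de la vitesse v(t) = 3, nous substituons t = 1 pour obtenir v = 3.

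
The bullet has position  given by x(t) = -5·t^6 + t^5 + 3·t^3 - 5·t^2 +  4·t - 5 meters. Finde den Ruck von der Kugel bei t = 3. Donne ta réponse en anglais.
To solve this, we need to take 3 derivatives of our position equation x(t) = -5·t^6 + t^5 + 3·t^3 - 5·t^2 + 4·t - 5. The derivative of position gives velocity: v(t) = -30·t^5 + 5·t^4 + 9·t^2 - 10·t + 4. The derivative of velocity gives acceleration: a(t) = -150·t^4 + 20·t^3 + 18·t - 10. Differentiating acceleration, we get jerk: j(t) = -600·t^3 + 60·t^2 + 18. From the given jerk equation j(t) = -600·t^3 + 60·t^2 + 18, we substitute t = 3 to get j = -15642.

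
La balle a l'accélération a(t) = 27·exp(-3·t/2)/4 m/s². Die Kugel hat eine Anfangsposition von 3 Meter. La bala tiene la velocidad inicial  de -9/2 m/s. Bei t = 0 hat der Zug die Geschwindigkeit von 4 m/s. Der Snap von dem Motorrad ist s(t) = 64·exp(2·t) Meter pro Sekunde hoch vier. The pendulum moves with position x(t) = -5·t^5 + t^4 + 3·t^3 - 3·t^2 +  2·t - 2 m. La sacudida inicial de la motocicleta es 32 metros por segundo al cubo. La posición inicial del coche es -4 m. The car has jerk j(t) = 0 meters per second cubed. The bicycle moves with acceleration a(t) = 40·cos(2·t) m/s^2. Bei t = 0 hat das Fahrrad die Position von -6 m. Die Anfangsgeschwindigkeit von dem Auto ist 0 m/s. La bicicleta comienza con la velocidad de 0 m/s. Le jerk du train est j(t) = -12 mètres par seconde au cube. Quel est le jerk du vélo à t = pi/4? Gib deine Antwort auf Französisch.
Pour résoudre ceci, nous devons prendre 1 dérivée de notre équation de l'accélération a(t) = 40·cos(2·t). La dérivée de l'accélération donne le jerk: j(t) = -80·sin(2·t). Nous avons le jerk j(t) = -80·sin(2·t). En substituant t = pi/4: j(pi/4) = -80.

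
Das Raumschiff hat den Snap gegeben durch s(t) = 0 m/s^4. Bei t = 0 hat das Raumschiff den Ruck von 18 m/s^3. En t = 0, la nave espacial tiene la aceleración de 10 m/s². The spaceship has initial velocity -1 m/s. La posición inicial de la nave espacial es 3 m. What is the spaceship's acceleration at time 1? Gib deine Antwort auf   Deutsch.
Wir müssen das Integral unserer Gleichung für den Snap s(t) = 0 2-mal finden. Die Stammfunktion von dem Snap, mit j(0) = 18, ergibt den Ruck: j(t) = 18. Das Integral von dem Ruck ist die Beschleunigung. Mit a(0) = 10 erhalten wir a(t) = 18·t + 10. Wir haben die Beschleunigung a(t) = 18·t + 10. Durch Einsetzen von t = 1: a(1) = 28.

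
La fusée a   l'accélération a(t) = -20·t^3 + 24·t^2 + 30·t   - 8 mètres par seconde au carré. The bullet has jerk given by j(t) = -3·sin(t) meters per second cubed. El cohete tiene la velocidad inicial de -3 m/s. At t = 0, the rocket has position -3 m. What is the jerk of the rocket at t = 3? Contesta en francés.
Pour résoudre ceci, nous devons prendre 1 dérivée de notre équation de l'accélération a(t) = -20·t^3 + 24·t^2 + 30·t - 8. La dérivée de l'accélération donne le jerk: j(t) = -60·t^2 + 48·t + 30. En utilisant j(t) = -60·t^2 + 48·t + 30 et en substituant t = 3, nous trouvons j = -366.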